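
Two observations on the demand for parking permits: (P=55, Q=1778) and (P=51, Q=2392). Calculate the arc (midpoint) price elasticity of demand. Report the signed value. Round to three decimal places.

ΔQ = 2392 − 1778 = 614; ΔP = 51 − 55 = -4.
Midpoints: P̄ = 53.00, Q̄ = 2085.0.
ε = (ΔQ/ΔP)(P̄/Q̄) = (614/-4)(53.00/2085.0).

-3.902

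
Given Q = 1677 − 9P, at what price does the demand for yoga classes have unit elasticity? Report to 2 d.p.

93.17

For linear demand Q = a − bP, ε = −bP/(a − bP). |ε| = 1 when bP = a − bP, i.e. P = a/(2b).
P = 1677/(2·9) = 1677/18 = 93.1667.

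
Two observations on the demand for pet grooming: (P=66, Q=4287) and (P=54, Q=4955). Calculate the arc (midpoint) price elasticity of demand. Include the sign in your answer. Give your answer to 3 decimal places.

ΔQ = 4955 − 4287 = 668; ΔP = 54 − 66 = -12.
Midpoints: P̄ = 60.00, Q̄ = 4621.0.
ε = (ΔQ/ΔP)(P̄/Q̄) = (668/-12)(60.00/4621.0).

-0.723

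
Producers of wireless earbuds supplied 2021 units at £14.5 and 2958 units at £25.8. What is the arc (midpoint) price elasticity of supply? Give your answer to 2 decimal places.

ΔQ = 2958 − 2021 = 937; ΔP = 25.8 − 14.5 = 11.3.
Midpoints: P̄ = 20.15, Q̄ = 2489.5.
ε_s = (ΔQ/ΔP)(P̄/Q̄) = (937/11.3)(20.15/2489.5).

0.67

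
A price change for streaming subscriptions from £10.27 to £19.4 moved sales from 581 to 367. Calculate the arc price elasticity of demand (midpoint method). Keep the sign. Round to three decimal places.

-0.734

ΔQ = 367 − 581 = -214; ΔP = 19.4 − 10.27 = 9.13.
Midpoints: P̄ = 14.83, Q̄ = 474.0.
ε = (ΔQ/ΔP)(P̄/Q̄) = (-214/9.13)(14.83/474.0).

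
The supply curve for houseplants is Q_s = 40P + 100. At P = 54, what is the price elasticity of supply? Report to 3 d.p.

0.956

At P = 54, Q_s = 2260.
dQ_s/dP = 40.
ε_s = (dQ_s/dP)(P/Q_s) = (40)(54/2260).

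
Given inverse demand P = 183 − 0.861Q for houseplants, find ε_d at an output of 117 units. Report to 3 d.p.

At Q = 117, P = 183 − 0.861(117) = 82.26.
dP/dQ = −0.861, so dQ/dP = 1/(−0.861) = -1.161.
ε = (dQ/dP)(P/Q) = (-1.161)(82.26/117).

-0.817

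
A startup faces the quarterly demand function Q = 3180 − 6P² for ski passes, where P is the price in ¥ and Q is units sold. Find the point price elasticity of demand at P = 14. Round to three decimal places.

-1.174

At P = 14, Q = 2004.
dQ/dP = −12P = -168.
ε = (dQ/dP)(P/Q) = (-168)(14/2004).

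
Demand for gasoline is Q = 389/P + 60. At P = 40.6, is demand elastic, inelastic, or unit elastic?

Q = 69.581, dQ/dP = -0.236.
ε = (dQ/dP)(P/Q) ≈ -0.138.
|ε| = 0.14 < 1.

inelastic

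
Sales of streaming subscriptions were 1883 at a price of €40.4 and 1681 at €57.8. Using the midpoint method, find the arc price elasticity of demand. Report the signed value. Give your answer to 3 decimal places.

ΔQ = 1681 − 1883 = -202; ΔP = 57.8 − 40.4 = 17.4.
Midpoints: P̄ = 49.10, Q̄ = 1782.0.
ε = (ΔQ/ΔP)(P̄/Q̄) = (-202/17.4)(49.10/1782.0).

-0.320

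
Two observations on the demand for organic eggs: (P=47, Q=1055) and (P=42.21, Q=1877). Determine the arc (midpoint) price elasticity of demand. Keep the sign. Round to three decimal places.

ΔQ = 1877 − 1055 = 822; ΔP = 42.21 − 47 = -4.79.
Midpoints: P̄ = 44.61, Q̄ = 1466.0.
ε = (ΔQ/ΔP)(P̄/Q̄) = (822/-4.79)(44.61/1466.0).

-5.221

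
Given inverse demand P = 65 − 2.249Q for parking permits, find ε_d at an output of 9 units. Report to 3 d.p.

At Q = 9, P = 65 − 2.249(9) = 44.76.
dP/dQ = −2.249, so dQ/dP = 1/(−2.249) = -0.445.
ε = (dQ/dP)(P/Q) = (-0.445)(44.76/9).

-2.211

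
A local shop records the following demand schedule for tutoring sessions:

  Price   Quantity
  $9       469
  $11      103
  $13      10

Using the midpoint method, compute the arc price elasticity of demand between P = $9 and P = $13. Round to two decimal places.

At P = 9, Q = 469; at P = 13, Q = 10.
ΔQ = -459, ΔP = 4. Midpoints: P̄ = 11.00, Q̄ = 239.5.
ε = (ΔQ/ΔP)(P̄/Q̄) = (-459/4)(11.00/239.5).

-5.27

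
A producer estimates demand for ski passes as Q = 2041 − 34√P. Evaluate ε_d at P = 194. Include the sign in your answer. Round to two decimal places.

At P = 194, Q = 1567.435.
dQ/dP = −34/(2√P) = -1.221.
ε = (dQ/dP)(P/Q) = (-1.221)(194/1567.435).
|ε| < 1, so demand is inelastic at this price.

-0.15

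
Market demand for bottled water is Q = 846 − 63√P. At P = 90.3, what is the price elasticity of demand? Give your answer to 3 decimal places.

At P = 90.3, Q = 247.334.
dQ/dP = −63/(2√P) = -3.315.
ε = (dQ/dP)(P/Q) = (-3.315)(90.3/247.334).

-1.210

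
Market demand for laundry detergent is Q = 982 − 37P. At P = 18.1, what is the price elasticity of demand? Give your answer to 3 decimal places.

At P = 18.1, Q = 312.300.
dQ/dP = −37.
ε = (dQ/dP)(P/Q) = (-37)(18.1/312.300).
|ε| > 1, so demand is elastic at this price.

-2.144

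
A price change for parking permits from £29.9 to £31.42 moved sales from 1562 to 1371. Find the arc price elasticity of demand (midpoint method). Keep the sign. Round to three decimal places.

ΔQ = 1371 − 1562 = -191; ΔP = 31.42 − 29.9 = 1.52.
Midpoints: P̄ = 30.66, Q̄ = 1466.5.
ε = (ΔQ/ΔP)(P̄/Q̄) = (-191/1.52)(30.66/1466.5).

-2.627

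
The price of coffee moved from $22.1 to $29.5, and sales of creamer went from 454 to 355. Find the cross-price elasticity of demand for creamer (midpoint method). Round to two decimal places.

ΔQ_x = 355 − 454 = -99; ΔP_y = 29.5 − 22.1 = 7.4.
Midpoints: P̄_y = 25.80, Q̄_x = 404.5.
ε_xy = (ΔQ_x/ΔP_y)(P̄_y/Q̄_x) = (-99/7.4)(25.80/404.5).

-0.85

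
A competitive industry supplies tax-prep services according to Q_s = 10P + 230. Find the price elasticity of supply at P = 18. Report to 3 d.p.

At P = 18, Q_s = 410.
dQ_s/dP = 10.
ε_s = (dQ_s/dP)(P/Q_s) = (10)(18/410).

0.439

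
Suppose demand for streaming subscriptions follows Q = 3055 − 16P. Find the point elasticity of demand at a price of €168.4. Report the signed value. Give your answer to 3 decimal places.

At P = 168.4, Q = 360.600.
dQ/dP = −16.
ε = (dQ/dP)(P/Q) = (-16)(168.4/360.600).

-7.472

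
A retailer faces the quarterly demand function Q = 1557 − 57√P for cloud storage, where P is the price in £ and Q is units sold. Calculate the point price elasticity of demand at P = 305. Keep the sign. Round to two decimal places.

-0.89

At P = 305, Q = 561.538.
dQ/dP = −57/(2√P) = -1.632.
ε = (dQ/dP)(P/Q) = (-1.632)(305/561.538).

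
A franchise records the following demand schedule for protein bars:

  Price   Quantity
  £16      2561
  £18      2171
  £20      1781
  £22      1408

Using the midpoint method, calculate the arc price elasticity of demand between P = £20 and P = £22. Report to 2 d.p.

-2.46

At P = 20, Q = 1781; at P = 22, Q = 1408.
ΔQ = -373, ΔP = 2. Midpoints: P̄ = 21.00, Q̄ = 1594.5.
ε = (ΔQ/ΔP)(P̄/Q̄) = (-373/2)(21.00/1594.5).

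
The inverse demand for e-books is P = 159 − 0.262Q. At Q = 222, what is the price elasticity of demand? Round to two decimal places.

At Q = 222, P = 159 − 0.262(222) = 100.84.
dP/dQ = −0.262, so dQ/dP = 1/(−0.262) = -3.817.
ε = (dQ/dP)(P/Q) = (-3.817)(100.84/222).

-1.73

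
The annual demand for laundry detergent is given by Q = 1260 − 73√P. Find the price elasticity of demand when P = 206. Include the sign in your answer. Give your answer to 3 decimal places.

-2.468

At P = 206, Q = 212.253.
dQ/dP = −73/(2√P) = -2.543.
ε = (dQ/dP)(P/Q) = (-2.543)(206/212.253).
|ε| > 1, so demand is elastic at this price.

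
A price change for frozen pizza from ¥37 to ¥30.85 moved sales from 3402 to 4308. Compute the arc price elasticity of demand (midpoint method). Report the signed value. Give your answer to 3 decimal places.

ΔQ = 4308 − 3402 = 906; ΔP = 30.85 − 37 = -6.15.
Midpoints: P̄ = 33.92, Q̄ = 3855.0.
ε = (ΔQ/ΔP)(P̄/Q̄) = (906/-6.15)(33.92/3855.0).

-1.296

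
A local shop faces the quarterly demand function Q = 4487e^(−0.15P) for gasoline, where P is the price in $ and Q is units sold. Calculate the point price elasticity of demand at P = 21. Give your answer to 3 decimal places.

At P = 21, Q = 192.277.
dQ/dP = −0.15·4487e^(−0.15P) = −0.15Q = -28.842.
ε = (dQ/dP)(P/Q) = (-28.842)(21/192.277).
|ε| > 1, so demand is elastic at this price.

-3.150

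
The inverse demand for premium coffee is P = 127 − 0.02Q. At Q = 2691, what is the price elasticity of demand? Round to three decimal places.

-1.360

At Q = 2691, P = 127 − 0.02(2691) = 73.18.
dP/dQ = −0.02, so dQ/dP = 1/(−0.02) = -50.000.
ε = (dQ/dP)(P/Q) = (-50.000)(73.18/2691).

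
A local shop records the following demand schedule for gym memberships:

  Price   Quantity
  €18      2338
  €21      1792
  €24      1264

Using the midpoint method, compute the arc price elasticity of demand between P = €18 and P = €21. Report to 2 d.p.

At P = 18, Q = 2338; at P = 21, Q = 1792.
ΔQ = -546, ΔP = 3. Midpoints: P̄ = 19.50, Q̄ = 2065.0.
ε = (ΔQ/ΔP)(P̄/Q̄) = (-546/3)(19.50/2065.0).

-1.72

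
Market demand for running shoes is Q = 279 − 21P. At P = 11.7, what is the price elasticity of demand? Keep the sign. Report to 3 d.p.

-7.378

At P = 11.7, Q = 33.300.
dQ/dP = −21.
ε = (dQ/dP)(P/Q) = (-21)(11.7/33.300).
|ε| > 1, so demand is elastic at this price.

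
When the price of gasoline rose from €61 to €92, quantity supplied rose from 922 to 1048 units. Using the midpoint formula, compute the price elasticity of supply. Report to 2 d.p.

ΔQ = 1048 − 922 = 126; ΔP = 92 − 61 = 31.
Midpoints: P̄ = 76.50, Q̄ = 985.0.
ε_s = (ΔQ/ΔP)(P̄/Q̄) = (126/31)(76.50/985.0).

0.32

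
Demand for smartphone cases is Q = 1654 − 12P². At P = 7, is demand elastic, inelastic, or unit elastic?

elastic

Q = 1066, dQ/dP = -168.
ε = (dQ/dP)(P/Q) ≈ -1.103.
|ε| = 1.10 > 1.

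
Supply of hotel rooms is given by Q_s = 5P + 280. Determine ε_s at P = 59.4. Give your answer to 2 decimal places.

At P = 59.4, Q_s = 577.
dQ_s/dP = 5.
ε_s = (dQ_s/dP)(P/Q_s) = (5)(59.4/577).

0.51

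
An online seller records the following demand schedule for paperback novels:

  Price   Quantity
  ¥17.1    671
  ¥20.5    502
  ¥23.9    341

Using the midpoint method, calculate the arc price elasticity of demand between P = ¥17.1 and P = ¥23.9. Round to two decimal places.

At P = 17.1, Q = 671; at P = 23.9, Q = 341.
ΔQ = -330, ΔP = 6.8. Midpoints: P̄ = 20.50, Q̄ = 506.0.
ε = (ΔQ/ΔP)(P̄/Q̄) = (-330/6.8)(20.50/506.0).

-1.97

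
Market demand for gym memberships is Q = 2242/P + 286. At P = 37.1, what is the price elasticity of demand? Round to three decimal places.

-0.174

At P = 37.1, Q = 346.431.
dQ/dP = −2242/P² = -1.629.
ε = (dQ/dP)(P/Q) = (-1.629)(37.1/346.431).
|ε| < 1, so demand is inelastic at this price.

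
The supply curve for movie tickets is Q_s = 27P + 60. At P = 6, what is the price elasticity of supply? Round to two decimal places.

0.73

At P = 6, Q_s = 222.
dQ_s/dP = 27.
ε_s = (dQ_s/dP)(P/Q_s) = (27)(6/222).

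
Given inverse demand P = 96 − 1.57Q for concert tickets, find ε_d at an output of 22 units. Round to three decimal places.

At Q = 22, P = 96 − 1.57(22) = 61.46.
dP/dQ = −1.57, so dQ/dP = 1/(−1.57) = -0.637.
ε = (dQ/dP)(P/Q) = (-0.637)(61.46/22).

-1.779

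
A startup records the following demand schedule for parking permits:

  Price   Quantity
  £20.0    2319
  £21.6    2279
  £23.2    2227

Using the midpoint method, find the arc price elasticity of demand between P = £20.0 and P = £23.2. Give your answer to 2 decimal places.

-0.27

At P = 20.0, Q = 2319; at P = 23.2, Q = 2227.
ΔQ = -92, ΔP = 3.2. Midpoints: P̄ = 21.60, Q̄ = 2273.0.
ε = (ΔQ/ΔP)(P̄/Q̄) = (-92/3.2)(21.60/2273.0).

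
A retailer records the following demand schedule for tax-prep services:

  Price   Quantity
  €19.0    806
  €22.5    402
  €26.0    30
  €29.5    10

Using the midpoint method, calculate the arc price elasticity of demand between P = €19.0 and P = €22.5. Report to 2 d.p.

At P = 19.0, Q = 806; at P = 22.5, Q = 402.
ΔQ = -404, ΔP = 3.5. Midpoints: P̄ = 20.75, Q̄ = 604.0.
ε = (ΔQ/ΔP)(P̄/Q̄) = (-404/3.5)(20.75/604.0).

-3.97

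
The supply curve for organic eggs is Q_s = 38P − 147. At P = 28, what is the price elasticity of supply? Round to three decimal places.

1.160

At P = 28, Q_s = 917.
dQ_s/dP = 38.
ε_s = (dQ_s/dP)(P/Q_s) = (38)(28/917).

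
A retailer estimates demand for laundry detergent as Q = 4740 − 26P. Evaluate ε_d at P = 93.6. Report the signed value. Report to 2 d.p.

-1.06

At P = 93.6, Q = 2306.400.
dQ/dP = −26.
ε = (dQ/dP)(P/Q) = (-26)(93.6/2306.400).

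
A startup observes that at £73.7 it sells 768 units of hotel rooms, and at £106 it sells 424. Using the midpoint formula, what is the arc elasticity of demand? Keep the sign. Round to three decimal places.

-1.606

ΔQ = 424 − 768 = -344; ΔP = 106 − 73.7 = 32.3.
Midpoints: P̄ = 89.85, Q̄ = 596.0.
ε = (ΔQ/ΔP)(P̄/Q̄) = (-344/32.3)(89.85/596.0).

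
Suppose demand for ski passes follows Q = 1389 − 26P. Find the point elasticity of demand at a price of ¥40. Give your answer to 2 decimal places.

-2.98

At P = 40, Q = 349.
dQ/dP = −26.
ε = (dQ/dP)(P/Q) = (-26)(40/349).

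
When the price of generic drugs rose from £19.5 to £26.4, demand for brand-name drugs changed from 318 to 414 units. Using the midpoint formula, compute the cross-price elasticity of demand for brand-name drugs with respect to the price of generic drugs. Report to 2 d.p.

ΔQ_x = 414 − 318 = 96; ΔP_y = 26.4 − 19.5 = 6.9.
Midpoints: P̄_y = 22.95, Q̄_x = 366.0.
ε_xy = (ΔQ_x/ΔP_y)(P̄_y/Q̄_x) = (96/6.9)(22.95/366.0).
ε_xy > 0, so the goods are substitutes.

0.87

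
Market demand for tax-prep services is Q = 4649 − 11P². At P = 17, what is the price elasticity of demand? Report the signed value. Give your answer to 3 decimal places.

-4.325

At P = 17, Q = 1470.
dQ/dP = −22P = -374.
ε = (dQ/dP)(P/Q) = (-374)(17/1470).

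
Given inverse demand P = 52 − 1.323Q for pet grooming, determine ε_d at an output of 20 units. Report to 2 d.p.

At Q = 20, P = 52 − 1.323(20) = 25.54.
dP/dQ = −1.323, so dQ/dP = 1/(−1.323) = -0.756.
ε = (dQ/dP)(P/Q) = (-0.756)(25.54/20).

-0.97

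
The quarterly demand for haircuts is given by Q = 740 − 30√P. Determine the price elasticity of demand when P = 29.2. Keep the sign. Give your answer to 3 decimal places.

-0.140

At P = 29.2, Q = 577.889.
dQ/dP = −30/(2√P) = -2.776.
ε = (dQ/dP)(P/Q) = (-2.776)(29.2/577.889).
|ε| < 1, so demand is inelastic at this price.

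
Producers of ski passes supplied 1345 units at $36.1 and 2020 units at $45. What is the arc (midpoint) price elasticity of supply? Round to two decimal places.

1.83

ΔQ = 2020 − 1345 = 675; ΔP = 45 − 36.1 = 8.9.
Midpoints: P̄ = 40.55, Q̄ = 1682.5.
ε_s = (ΔQ/ΔP)(P̄/Q̄) = (675/8.9)(40.55/1682.5).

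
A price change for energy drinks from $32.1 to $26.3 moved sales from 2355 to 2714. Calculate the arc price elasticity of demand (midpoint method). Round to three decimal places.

-0.713

ΔQ = 2714 − 2355 = 359; ΔP = 26.3 − 32.1 = -5.8.
Midpoints: P̄ = 29.20, Q̄ = 2534.5.
ε = (ΔQ/ΔP)(P̄/Q̄) = (359/-5.8)(29.20/2534.5).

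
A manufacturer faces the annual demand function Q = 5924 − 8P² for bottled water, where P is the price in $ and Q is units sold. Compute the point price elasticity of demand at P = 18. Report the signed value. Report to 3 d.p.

-1.556

At P = 18, Q = 3332.
dQ/dP = −16P = -288.
ε = (dQ/dP)(P/Q) = (-288)(18/3332).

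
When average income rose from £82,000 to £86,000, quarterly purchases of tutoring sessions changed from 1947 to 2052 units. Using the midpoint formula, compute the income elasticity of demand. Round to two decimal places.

1.10

ΔQ = 105, ΔI = 4000. Midpoints: Ī = 84,000, Q̄ = 1999.5.
ε_I = (ΔQ/ΔI)(Ī/Q̄) = (105/4000)(84000/1999.5).
ε_I > 0, so the good is normal.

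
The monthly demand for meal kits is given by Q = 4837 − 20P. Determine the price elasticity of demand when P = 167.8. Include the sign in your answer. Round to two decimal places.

-2.27

At P = 167.8, Q = 1481.
dQ/dP = −20.
ε = (dQ/dP)(P/Q) = (-20)(167.8/1481).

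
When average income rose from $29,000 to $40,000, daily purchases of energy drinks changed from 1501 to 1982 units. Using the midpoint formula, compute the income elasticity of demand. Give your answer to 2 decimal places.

0.87

ΔQ = 481, ΔI = 11000. Midpoints: Ī = 34,500, Q̄ = 1741.5.
ε_I = (ΔQ/ΔI)(Ī/Q̄) = (481/11000)(34500/1741.5).
ε_I > 0, so the good is normal.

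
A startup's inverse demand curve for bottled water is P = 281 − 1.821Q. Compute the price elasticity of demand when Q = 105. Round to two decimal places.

At Q = 105, P = 281 − 1.821(105) = 89.80.
dP/dQ = −1.821, so dQ/dP = 1/(−1.821) = -0.549.
ε = (dQ/dP)(P/Q) = (-0.549)(89.80/105).

-0.47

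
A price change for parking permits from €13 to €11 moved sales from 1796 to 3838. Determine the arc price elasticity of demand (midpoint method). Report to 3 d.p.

-4.349

ΔQ = 3838 − 1796 = 2042; ΔP = 11 − 13 = -2.
Midpoints: P̄ = 12.00, Q̄ = 2817.0.
ε = (ΔQ/ΔP)(P̄/Q̄) = (2042/-2)(12.00/2817.0).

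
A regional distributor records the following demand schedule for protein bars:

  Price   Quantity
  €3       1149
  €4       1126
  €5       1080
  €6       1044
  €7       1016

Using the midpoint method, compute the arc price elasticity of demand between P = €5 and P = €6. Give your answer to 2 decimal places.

-0.19

At P = 5, Q = 1080; at P = 6, Q = 1044.
ΔQ = -36, ΔP = 1. Midpoints: P̄ = 5.50, Q̄ = 1062.0.
ε = (ΔQ/ΔP)(P̄/Q̄) = (-36/1)(5.50/1062.0).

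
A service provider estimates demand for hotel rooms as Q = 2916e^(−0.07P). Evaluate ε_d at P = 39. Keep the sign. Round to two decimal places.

-2.73

At P = 39, Q = 190.179.
dQ/dP = −0.07·2916e^(−0.07P) = −0.07Q = -13.313.
ε = (dQ/dP)(P/Q) = (-13.313)(39/190.179).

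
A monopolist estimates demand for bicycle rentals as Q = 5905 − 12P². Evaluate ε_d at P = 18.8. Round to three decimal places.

-5.099

At P = 18.8, Q = 1663.720.
dQ/dP = −24P = -451.200.
ε = (dQ/dP)(P/Q) = (-451.200)(18.8/1663.720).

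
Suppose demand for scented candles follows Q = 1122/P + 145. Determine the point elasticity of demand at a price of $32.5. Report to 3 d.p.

-0.192

At P = 32.5, Q = 179.523.
dQ/dP = −1122/P² = -1.062.
ε = (dQ/dP)(P/Q) = (-1.062)(32.5/179.523).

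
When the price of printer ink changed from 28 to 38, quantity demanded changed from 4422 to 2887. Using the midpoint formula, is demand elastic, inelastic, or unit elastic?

elastic

Arc ε ≈ -1.386.
|ε| = 1.39 > 1.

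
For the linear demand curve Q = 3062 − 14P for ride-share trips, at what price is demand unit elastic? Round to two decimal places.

For linear demand Q = a − bP, ε = −bP/(a − bP). |ε| = 1 when bP = a − bP, i.e. P = a/(2b).
P = 3062/(2·14) = 3062/28 = 109.3571.

109.36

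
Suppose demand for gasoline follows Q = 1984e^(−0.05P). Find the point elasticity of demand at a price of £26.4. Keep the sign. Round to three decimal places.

-1.320

At P = 26.4, Q = 529.996.
dQ/dP = −0.05·1984e^(−0.05P) = −0.05Q = -26.500.
ε = (dQ/dP)(P/Q) = (-26.500)(26.4/529.996).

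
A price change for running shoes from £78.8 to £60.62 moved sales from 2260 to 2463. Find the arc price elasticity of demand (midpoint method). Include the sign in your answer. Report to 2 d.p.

ΔQ = 2463 − 2260 = 203; ΔP = 60.62 − 78.8 = -18.18.
Midpoints: P̄ = 69.71, Q̄ = 2361.5.
ε = (ΔQ/ΔP)(P̄/Q̄) = (203/-18.18)(69.71/2361.5).

-0.33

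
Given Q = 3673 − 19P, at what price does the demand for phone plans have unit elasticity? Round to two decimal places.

For linear demand Q = a − bP, ε = −bP/(a − bP). |ε| = 1 when bP = a − bP, i.e. P = a/(2b).
P = 3673/(2·19) = 3673/38 = 96.6579.

96.66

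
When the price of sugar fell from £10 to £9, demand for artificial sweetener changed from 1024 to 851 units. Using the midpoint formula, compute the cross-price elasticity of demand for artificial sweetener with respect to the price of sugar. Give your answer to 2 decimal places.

ΔQ_x = 851 − 1024 = -173; ΔP_y = 9 − 10 = -1.
Midpoints: P̄_y = 9.50, Q̄_x = 937.5.
ε_xy = (ΔQ_x/ΔP_y)(P̄_y/Q̄_x) = (-173/-1)(9.50/937.5).

1.75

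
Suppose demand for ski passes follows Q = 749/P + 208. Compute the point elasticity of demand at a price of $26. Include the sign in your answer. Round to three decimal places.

-0.122

At P = 26, Q = 236.808.
dQ/dP = −749/P² = -1.108.
ε = (dQ/dP)(P/Q) = (-1.108)(26/236.808).
|ε| < 1, so demand is inelastic at this price.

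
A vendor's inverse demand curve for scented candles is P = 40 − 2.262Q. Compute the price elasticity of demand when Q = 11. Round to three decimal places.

-0.608

At Q = 11, P = 40 − 2.262(11) = 15.12.
dP/dQ = −2.262, so dQ/dP = 1/(−2.262) = -0.442.
ε = (dQ/dP)(P/Q) = (-0.442)(15.12/11).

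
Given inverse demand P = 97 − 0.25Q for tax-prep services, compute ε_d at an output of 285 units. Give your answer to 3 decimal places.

At Q = 285, P = 97 − 0.25(285) = 25.75.
dP/dQ = −0.25, so dQ/dP = 1/(−0.25) = -4.000.
ε = (dQ/dP)(P/Q) = (-4.000)(25.75/285).

-0.361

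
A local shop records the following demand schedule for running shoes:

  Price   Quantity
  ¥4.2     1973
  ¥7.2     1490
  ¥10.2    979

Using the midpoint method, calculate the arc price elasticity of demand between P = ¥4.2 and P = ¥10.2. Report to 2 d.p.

At P = 4.2, Q = 1973; at P = 10.2, Q = 979.
ΔQ = -994, ΔP = 6.0. Midpoints: P̄ = 7.20, Q̄ = 1476.0.
ε = (ΔQ/ΔP)(P̄/Q̄) = (-994/6.0)(7.20/1476.0).

-0.81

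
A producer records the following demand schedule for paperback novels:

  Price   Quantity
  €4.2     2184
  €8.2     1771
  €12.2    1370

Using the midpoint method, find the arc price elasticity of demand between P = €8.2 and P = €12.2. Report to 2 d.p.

At P = 8.2, Q = 1771; at P = 12.2, Q = 1370.
ΔQ = -401, ΔP = 4.0. Midpoints: P̄ = 10.20, Q̄ = 1570.5.
ε = (ΔQ/ΔP)(P̄/Q̄) = (-401/4.0)(10.20/1570.5).

-0.65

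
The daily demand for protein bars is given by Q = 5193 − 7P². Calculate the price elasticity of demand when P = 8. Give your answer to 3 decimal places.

At P = 8, Q = 4745.
dQ/dP = −14P = -112.
ε = (dQ/dP)(P/Q) = (-112)(8/4745).

-0.189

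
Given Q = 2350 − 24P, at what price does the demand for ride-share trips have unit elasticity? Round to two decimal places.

For linear demand Q = a − bP, ε = −bP/(a − bP). |ε| = 1 when bP = a − bP, i.e. P = a/(2b).
P = 2350/(2·24) = 2350/48 = 48.9583.

48.96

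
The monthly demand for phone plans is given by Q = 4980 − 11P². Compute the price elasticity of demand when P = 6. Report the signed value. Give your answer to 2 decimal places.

At P = 6, Q = 4584.
dQ/dP = −22P = -132.
ε = (dQ/dP)(P/Q) = (-132)(6/4584).

-0.17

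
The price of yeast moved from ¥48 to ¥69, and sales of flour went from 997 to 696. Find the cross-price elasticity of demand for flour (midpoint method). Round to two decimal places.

ΔQ_x = 696 − 997 = -301; ΔP_y = 69 − 48 = 21.
Midpoints: P̄_y = 58.50, Q̄_x = 846.5.
ε_xy = (ΔQ_x/ΔP_y)(P̄_y/Q̄_x) = (-301/21)(58.50/846.5).

-0.99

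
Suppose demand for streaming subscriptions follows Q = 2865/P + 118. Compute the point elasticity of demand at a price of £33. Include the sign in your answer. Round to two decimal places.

-0.42

At P = 33, Q = 204.818.
dQ/dP = −2865/P² = -2.631.
ε = (dQ/dP)(P/Q) = (-2.631)(33/204.818).
|ε| < 1, so demand is inelastic at this price.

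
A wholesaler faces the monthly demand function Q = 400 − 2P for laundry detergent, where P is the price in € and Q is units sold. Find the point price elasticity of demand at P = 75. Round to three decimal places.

At P = 75, Q = 250.
dQ/dP = −2.
ε = (dQ/dP)(P/Q) = (-2)(75/250).

-0.600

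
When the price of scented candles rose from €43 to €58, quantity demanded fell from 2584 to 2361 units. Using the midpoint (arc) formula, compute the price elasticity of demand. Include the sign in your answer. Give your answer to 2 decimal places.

ΔQ = 2361 − 2584 = -223; ΔP = 58 − 43 = 15.
Midpoints: P̄ = 50.50, Q̄ = 2472.5.
ε = (ΔQ/ΔP)(P̄/Q̄) = (-223/15)(50.50/2472.5).

-0.30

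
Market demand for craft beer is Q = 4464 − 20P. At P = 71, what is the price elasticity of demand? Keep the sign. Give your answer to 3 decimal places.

-0.466

At P = 71, Q = 3044.
dQ/dP = −20.
ε = (dQ/dP)(P/Q) = (-20)(71/3044).
|ε| < 1, so demand is inelastic at this price.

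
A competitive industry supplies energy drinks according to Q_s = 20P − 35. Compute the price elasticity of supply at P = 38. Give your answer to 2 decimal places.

At P = 38, Q_s = 725.
dQ_s/dP = 20.
ε_s = (dQ_s/dP)(P/Q_s) = (20)(38/725).

1.05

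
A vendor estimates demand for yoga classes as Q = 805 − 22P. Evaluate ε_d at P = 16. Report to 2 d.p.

At P = 16, Q = 453.
dQ/dP = −22.
ε = (dQ/dP)(P/Q) = (-22)(16/453).
|ε| < 1, so demand is inelastic at this price.

-0.78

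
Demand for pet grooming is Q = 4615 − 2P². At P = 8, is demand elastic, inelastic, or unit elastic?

Q = 4487, dQ/dP = -32.
ε = (dQ/dP)(P/Q) ≈ -0.057.
|ε| = 0.06 < 1.

inelastic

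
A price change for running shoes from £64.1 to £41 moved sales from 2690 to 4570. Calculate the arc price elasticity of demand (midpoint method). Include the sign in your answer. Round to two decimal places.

ΔQ = 4570 − 2690 = 1880; ΔP = 41 − 64.1 = -23.1.
Midpoints: P̄ = 52.55, Q̄ = 3630.0.
ε = (ΔQ/ΔP)(P̄/Q̄) = (1880/-23.1)(52.55/3630.0).

-1.18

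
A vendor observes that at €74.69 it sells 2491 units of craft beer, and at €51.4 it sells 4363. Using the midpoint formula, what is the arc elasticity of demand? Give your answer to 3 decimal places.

-1.479

ΔQ = 4363 − 2491 = 1872; ΔP = 51.4 − 74.69 = -23.29.
Midpoints: P̄ = 63.05, Q̄ = 3427.0.
ε = (ΔQ/ΔP)(P̄/Q̄) = (1872/-23.29)(63.05/3427.0).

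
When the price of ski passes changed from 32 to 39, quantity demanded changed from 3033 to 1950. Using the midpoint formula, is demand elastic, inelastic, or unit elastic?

elastic

Arc ε ≈ -2.204.
|ε| = 2.20 > 1.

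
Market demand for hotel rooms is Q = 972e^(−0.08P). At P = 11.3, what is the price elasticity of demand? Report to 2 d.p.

At P = 11.3, Q = 393.608.
dQ/dP = −0.08·972e^(−0.08P) = −0.08Q = -31.489.
ε = (dQ/dP)(P/Q) = (-31.489)(11.3/393.608).

-0.90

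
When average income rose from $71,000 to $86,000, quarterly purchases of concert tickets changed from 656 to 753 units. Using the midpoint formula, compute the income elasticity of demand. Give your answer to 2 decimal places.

ΔQ = 97, ΔI = 15000. Midpoints: Ī = 78,500, Q̄ = 704.5.
ε_I = (ΔQ/ΔI)(Ī/Q̄) = (97/15000)(78500/704.5).
ε_I > 0, so the good is normal.

0.72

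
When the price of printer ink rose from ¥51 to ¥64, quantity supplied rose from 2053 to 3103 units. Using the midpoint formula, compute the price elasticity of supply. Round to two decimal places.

ΔQ = 3103 − 2053 = 1050; ΔP = 64 − 51 = 13.
Midpoints: P̄ = 57.50, Q̄ = 2578.0.
ε_s = (ΔQ/ΔP)(P̄/Q̄) = (1050/13)(57.50/2578.0).

1.80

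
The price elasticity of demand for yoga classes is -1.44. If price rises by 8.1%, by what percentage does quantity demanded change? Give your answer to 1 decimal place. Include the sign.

%ΔQ ≈ ε × %ΔP = (-1.44)(8.1%) = -11.66%.

-11.7%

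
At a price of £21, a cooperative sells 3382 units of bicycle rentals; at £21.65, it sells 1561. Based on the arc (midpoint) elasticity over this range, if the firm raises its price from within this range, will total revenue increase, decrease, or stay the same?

decrease

Arc ε = (-1821/0.65)(21.32/2471.5) ≈ -24.173.
|ε| = 24.17 > 1, so demand is elastic. A price rise therefore reduces total revenue.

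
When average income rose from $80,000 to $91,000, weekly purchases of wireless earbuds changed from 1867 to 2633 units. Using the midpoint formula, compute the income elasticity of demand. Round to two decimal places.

ΔQ = 766, ΔI = 11000. Midpoints: Ī = 85,500, Q̄ = 2250.0.
ε_I = (ΔQ/ΔI)(Ī/Q̄) = (766/11000)(85500/2250.0).
ε_I > 0, so the good is normal.

2.65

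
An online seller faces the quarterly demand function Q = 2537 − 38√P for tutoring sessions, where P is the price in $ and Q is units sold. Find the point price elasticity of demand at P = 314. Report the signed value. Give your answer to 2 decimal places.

At P = 314, Q = 1863.638.
dQ/dP = −38/(2√P) = -1.072.
ε = (dQ/dP)(P/Q) = (-1.072)(314/1863.638).

-0.18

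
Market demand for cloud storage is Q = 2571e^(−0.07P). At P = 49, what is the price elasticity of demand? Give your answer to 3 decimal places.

At P = 49, Q = 83.267.
dQ/dP = −0.07·2571e^(−0.07P) = −0.07Q = -5.829.
ε = (dQ/dP)(P/Q) = (-5.829)(49/83.267).

-3.430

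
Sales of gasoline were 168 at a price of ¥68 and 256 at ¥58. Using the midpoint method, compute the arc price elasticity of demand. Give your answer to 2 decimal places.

-2.62

ΔQ = 256 − 168 = 88; ΔP = 58 − 68 = -10.
Midpoints: P̄ = 63.00, Q̄ = 212.0.
ε = (ΔQ/ΔP)(P̄/Q̄) = (88/-10)(63.00/212.0).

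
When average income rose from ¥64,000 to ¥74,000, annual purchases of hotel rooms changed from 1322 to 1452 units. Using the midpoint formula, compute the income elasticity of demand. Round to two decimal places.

ΔQ = 130, ΔI = 10000. Midpoints: Ī = 69,000, Q̄ = 1387.0.
ε_I = (ΔQ/ΔI)(Ī/Q̄) = (130/10000)(69000/1387.0).
ε_I > 0, so the good is normal.

0.65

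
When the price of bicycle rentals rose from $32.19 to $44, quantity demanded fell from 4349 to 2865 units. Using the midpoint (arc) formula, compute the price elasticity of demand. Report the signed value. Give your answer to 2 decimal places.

-1.33

ΔQ = 2865 − 4349 = -1484; ΔP = 44 − 32.19 = 11.81.
Midpoints: P̄ = 38.09, Q̄ = 3607.0.
ε = (ΔQ/ΔP)(P̄/Q̄) = (-1484/11.81)(38.09/3607.0).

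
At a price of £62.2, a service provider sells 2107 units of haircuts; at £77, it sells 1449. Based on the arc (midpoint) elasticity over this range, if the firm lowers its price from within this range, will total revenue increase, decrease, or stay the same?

increase

Arc ε = (-658/14.8)(69.60/1778.0) ≈ -1.740.
|ε| = 1.74 > 1, so demand is elastic. A price cut therefore raises total revenue.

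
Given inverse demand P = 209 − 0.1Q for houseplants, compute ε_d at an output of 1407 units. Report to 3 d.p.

At Q = 1407, P = 209 − 0.1(1407) = 68.30.
dP/dQ = −0.1, so dQ/dP = 1/(−0.1) = -10.000.
ε = (dQ/dP)(P/Q) = (-10.000)(68.30/1407).

-0.485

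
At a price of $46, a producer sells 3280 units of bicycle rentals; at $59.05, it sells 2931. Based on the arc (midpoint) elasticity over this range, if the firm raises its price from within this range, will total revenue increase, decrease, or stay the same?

Arc ε = (-349/13.05)(52.52/3105.5) ≈ -0.452.
|ε| = 0.45 < 1, so demand is inelastic. A price rise therefore raises total revenue.

increase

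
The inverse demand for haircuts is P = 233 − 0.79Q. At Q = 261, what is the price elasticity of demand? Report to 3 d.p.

-0.130

At Q = 261, P = 233 − 0.79(261) = 26.81.
dP/dQ = −0.79, so dQ/dP = 1/(−0.79) = -1.266.
ε = (dQ/dP)(P/Q) = (-1.266)(26.81/261).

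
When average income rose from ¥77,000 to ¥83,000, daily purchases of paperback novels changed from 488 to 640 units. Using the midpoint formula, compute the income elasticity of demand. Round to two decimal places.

3.59

ΔQ = 152, ΔI = 6000. Midpoints: Ī = 80,000, Q̄ = 564.0.
ε_I = (ΔQ/ΔI)(Ī/Q̄) = (152/6000)(80000/564.0).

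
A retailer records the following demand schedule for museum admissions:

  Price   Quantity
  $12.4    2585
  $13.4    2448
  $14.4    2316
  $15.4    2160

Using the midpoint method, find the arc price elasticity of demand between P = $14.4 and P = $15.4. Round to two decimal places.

At P = 14.4, Q = 2316; at P = 15.4, Q = 2160.
ΔQ = -156, ΔP = 1.0. Midpoints: P̄ = 14.90, Q̄ = 2238.0.
ε = (ΔQ/ΔP)(P̄/Q̄) = (-156/1.0)(14.90/2238.0).

-1.04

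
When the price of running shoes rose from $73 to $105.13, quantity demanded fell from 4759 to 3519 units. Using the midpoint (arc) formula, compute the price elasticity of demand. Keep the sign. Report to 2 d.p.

ΔQ = 3519 − 4759 = -1240; ΔP = 105.13 − 73 = 32.13.
Midpoints: P̄ = 89.06, Q̄ = 4139.0.
ε = (ΔQ/ΔP)(P̄/Q̄) = (-1240/32.13)(89.06/4139.0).

-0.83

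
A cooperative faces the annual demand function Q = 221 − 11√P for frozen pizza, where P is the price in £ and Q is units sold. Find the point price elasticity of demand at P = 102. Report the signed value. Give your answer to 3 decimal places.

-0.505

At P = 102, Q = 109.905.
dQ/dP = −11/(2√P) = -0.545.
ε = (dQ/dP)(P/Q) = (-0.545)(102/109.905).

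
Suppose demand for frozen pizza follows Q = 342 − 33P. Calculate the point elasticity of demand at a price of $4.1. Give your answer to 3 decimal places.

At P = 4.1, Q = 206.700.
dQ/dP = −33.
ε = (dQ/dP)(P/Q) = (-33)(4.1/206.700).

-0.655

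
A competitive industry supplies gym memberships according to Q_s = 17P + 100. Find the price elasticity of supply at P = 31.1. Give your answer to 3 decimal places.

At P = 31.1, Q_s = 628.70.
dQ_s/dP = 17.
ε_s = (dQ_s/dP)(P/Q_s) = (17)(31.1/628.70).

0.841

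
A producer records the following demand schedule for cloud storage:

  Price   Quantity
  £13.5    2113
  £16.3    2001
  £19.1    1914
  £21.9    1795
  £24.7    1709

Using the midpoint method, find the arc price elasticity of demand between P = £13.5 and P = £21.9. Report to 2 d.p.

-0.34

At P = 13.5, Q = 2113; at P = 21.9, Q = 1795.
ΔQ = -318, ΔP = 8.4. Midpoints: P̄ = 17.70, Q̄ = 1954.0.
ε = (ΔQ/ΔP)(P̄/Q̄) = (-318/8.4)(17.70/1954.0).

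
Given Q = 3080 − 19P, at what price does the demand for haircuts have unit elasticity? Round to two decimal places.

For linear demand Q = a − bP, ε = −bP/(a − bP). |ε| = 1 when bP = a − bP, i.e. P = a/(2b).
P = 3080/(2·19) = 3080/38 = 81.0526.

81.05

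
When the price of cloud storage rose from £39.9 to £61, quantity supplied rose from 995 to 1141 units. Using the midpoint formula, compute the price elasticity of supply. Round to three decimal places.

0.327

ΔQ = 1141 − 995 = 146; ΔP = 61 − 39.9 = 21.1.
Midpoints: P̄ = 50.45, Q̄ = 1068.0.
ε_s = (ΔQ/ΔP)(P̄/Q̄) = (146/21.1)(50.45/1068.0).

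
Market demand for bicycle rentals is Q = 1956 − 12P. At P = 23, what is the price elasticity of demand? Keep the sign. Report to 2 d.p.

At P = 23, Q = 1680.
dQ/dP = −12.
ε = (dQ/dP)(P/Q) = (-12)(23/1680).
|ε| < 1, so demand is inelastic at this price.

-0.16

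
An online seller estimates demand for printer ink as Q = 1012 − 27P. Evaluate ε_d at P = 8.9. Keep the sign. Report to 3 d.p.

-0.311

At P = 8.9, Q = 771.700.
dQ/dP = −27.
ε = (dQ/dP)(P/Q) = (-27)(8.9/771.700).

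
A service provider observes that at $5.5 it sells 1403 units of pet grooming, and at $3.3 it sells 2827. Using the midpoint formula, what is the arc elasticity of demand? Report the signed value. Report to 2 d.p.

ΔQ = 2827 − 1403 = 1424; ΔP = 3.3 − 5.5 = -2.2.
Midpoints: P̄ = 4.40, Q̄ = 2115.0.
ε = (ΔQ/ΔP)(P̄/Q̄) = (1424/-2.2)(4.40/2115.0).

-1.35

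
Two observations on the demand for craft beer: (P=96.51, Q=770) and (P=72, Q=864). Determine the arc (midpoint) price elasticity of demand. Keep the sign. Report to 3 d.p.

ΔQ = 864 − 770 = 94; ΔP = 72 − 96.51 = -24.51.
Midpoints: P̄ = 84.25, Q̄ = 817.0.
ε = (ΔQ/ΔP)(P̄/Q̄) = (94/-24.51)(84.25/817.0).

-0.396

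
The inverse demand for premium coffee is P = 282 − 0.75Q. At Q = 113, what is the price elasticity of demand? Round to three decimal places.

-2.327

At Q = 113, P = 282 − 0.75(113) = 197.25.
dP/dQ = −0.75, so dQ/dP = 1/(−0.75) = -1.333.
ε = (dQ/dP)(P/Q) = (-1.333)(197.25/113).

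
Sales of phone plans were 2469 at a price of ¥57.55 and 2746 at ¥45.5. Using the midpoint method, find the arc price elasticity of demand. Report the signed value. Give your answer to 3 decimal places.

-0.454

ΔQ = 2746 − 2469 = 277; ΔP = 45.5 − 57.55 = -12.05.
Midpoints: P̄ = 51.52, Q̄ = 2607.5.
ε = (ΔQ/ΔP)(P̄/Q̄) = (277/-12.05)(51.52/2607.5).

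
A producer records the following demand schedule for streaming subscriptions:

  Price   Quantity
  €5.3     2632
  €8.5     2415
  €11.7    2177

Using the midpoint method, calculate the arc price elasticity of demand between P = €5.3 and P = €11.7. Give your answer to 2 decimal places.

-0.25

At P = 5.3, Q = 2632; at P = 11.7, Q = 2177.
ΔQ = -455, ΔP = 6.4. Midpoints: P̄ = 8.50, Q̄ = 2404.5.
ε = (ΔQ/ΔP)(P̄/Q̄) = (-455/6.4)(8.50/2404.5).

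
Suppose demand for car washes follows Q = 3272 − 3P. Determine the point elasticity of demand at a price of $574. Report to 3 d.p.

-1.111

At P = 574, Q = 1550.
dQ/dP = −3.
ε = (dQ/dP)(P/Q) = (-3)(574/1550).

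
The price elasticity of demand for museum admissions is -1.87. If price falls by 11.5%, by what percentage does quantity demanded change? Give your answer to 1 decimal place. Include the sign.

21.5%

%ΔQ ≈ ε × %ΔP = (-1.87)(-11.5%) = 21.51%.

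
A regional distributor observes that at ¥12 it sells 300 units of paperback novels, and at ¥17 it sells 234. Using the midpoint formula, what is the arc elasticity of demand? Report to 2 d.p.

-0.72

ΔQ = 234 − 300 = -66; ΔP = 17 − 12 = 5.
Midpoints: P̄ = 14.50, Q̄ = 267.0.
ε = (ΔQ/ΔP)(P̄/Q̄) = (-66/5)(14.50/267.0).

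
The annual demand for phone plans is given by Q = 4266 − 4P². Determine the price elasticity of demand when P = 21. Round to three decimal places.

-1.410

At P = 21, Q = 2502.
dQ/dP = −8P = -168.
ε = (dQ/dP)(P/Q) = (-168)(21/2502).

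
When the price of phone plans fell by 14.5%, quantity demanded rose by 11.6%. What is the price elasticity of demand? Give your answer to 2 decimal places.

-0.80

ε = %ΔQ / %ΔP = (11.6)/(-14.5) = -0.800.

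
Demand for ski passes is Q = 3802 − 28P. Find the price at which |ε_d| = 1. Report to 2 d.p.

67.89

For linear demand Q = a − bP, ε = −bP/(a − bP). |ε| = 1 when bP = a − bP, i.e. P = a/(2b).
P = 3802/(2·28) = 3802/56 = 67.8929.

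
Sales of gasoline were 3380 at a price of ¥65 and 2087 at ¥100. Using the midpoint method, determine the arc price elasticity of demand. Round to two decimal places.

ΔQ = 2087 − 3380 = -1293; ΔP = 100 − 65 = 35.
Midpoints: P̄ = 82.50, Q̄ = 2733.5.
ε = (ΔQ/ΔP)(P̄/Q̄) = (-1293/35)(82.50/2733.5).

-1.11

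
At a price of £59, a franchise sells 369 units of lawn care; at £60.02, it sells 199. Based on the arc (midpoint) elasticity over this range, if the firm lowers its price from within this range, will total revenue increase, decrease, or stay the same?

increase

Arc ε = (-170/1.02)(59.51/284.0) ≈ -34.924.
|ε| = 34.92 > 1, so demand is elastic. A price cut therefore raises total revenue.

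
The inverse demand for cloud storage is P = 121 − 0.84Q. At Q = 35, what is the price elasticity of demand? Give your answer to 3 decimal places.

-3.116

At Q = 35, P = 121 − 0.84(35) = 91.60.
dP/dQ = −0.84, so dQ/dP = 1/(−0.84) = -1.190.
ε = (dQ/dP)(P/Q) = (-1.190)(91.60/35).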